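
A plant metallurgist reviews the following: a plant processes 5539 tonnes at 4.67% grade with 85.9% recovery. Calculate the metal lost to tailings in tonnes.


Total metal in feed:
= 5539 * 4.67 / 100 = 258.6713 tonnes
Metal recovered:
= 258.6713 * 85.9 / 100 = 222.1986467 tonnes
Metal lost to tailings:
= 258.6713 - 222.1986467
= 36.4727 tonnes

36.4727 tonnes


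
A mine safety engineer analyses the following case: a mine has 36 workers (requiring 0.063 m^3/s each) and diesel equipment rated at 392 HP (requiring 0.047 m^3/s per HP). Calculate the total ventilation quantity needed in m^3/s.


Airflow for workers:
Q_people = 36 * 0.063 = 2.268 m^3/s
Airflow for diesel equipment:
Q_diesel = 392 * 0.047 = 18.424 m^3/s
Total ventilation:
Q_total = 2.268 + 18.424
= 20.692 m^3/s

20.692 m^3/s


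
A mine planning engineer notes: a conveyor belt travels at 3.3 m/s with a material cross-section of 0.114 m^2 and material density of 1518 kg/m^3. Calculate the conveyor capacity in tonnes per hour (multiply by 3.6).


Volumetric flow = speed * area
= 3.3 * 0.114 = 0.3762 m^3/s
Mass flow = volumetric * density
= 0.3762 * 1518 = 571.0716 kg/s
Convert to t/h: multiply by 3.6
Capacity = 571.0716 * 3.6
= 2055.8578 t/h

2055.8578 t/h


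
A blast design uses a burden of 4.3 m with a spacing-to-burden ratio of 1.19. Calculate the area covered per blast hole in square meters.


First, find the spacing:
Spacing = burden * ratio = 4.3 * 1.19
= 5.117 m
Then, calculate the area:
Area = burden * spacing = 4.3 * 5.117
= 22.0031 m^2

22.0031 m^2


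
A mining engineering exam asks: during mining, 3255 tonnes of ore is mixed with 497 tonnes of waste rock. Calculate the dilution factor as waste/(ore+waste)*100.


13.2463%

Total material = ore + waste
= 3255 + 497 = 3752 tonnes
Dilution = waste / total * 100
= 497 / 3752 * 100
= 0.1324626866 * 100
= 13.2463%


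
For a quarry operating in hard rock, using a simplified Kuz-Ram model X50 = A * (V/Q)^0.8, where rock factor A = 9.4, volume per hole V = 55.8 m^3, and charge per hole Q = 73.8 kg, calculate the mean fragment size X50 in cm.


7.5161 cm

Compute V/Q:
V/Q = 55.8 / 73.8 = 0.756097561
Raise to the power 0.8:
(V/Q)^0.8 = 0.756097561^0.8 = 0.7995806392
Multiply by A:
X50 = 9.4 * 0.7995806392
= 7.5161 cm


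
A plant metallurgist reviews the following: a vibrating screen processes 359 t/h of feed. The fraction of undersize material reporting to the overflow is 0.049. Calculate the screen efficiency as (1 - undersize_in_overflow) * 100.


95.1%

Screen efficiency = (1 - fraction of undersize in overflow) * 100
= (1 - 0.049) * 100
= 0.951 * 100
= 95.1%


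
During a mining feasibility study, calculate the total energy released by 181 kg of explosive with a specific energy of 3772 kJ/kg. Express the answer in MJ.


682.732 MJ

Energy = mass * specific_energy / 1000
= 181 * 3772 / 1000
= 682732 / 1000
= 682.732 MJ


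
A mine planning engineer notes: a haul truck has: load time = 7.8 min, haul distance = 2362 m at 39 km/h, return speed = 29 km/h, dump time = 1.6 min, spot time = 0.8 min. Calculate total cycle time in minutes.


18.7207 min

Convert haul speed to m/min: 39 * 1000/60 = 650 m/min
Haul time = 2362 / 650 = 3.633846154 min
Convert return speed to m/min: 29 * 1000/60 = 483.3333333 m/min
Return time = 2362 / 483.3333333 = 4.886896552 min
Total cycle time:
= 7.8 + 3.633846154 + 1.6 + 4.886896552 + 0.8
= 18.7207 min


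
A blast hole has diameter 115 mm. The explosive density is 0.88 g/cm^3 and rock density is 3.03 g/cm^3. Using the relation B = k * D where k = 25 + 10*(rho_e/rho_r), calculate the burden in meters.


3.209 m

First, compute k:
rho_e / rho_r = 0.88 / 3.03 = 0.2904290429
k = 25 + 10 * 0.2904290429 = 27.90429043
Then, compute burden:
B = k * D / 1000 = 27.90429043 * 115 / 1000
= 3208.993399 / 1000
= 3.209 m


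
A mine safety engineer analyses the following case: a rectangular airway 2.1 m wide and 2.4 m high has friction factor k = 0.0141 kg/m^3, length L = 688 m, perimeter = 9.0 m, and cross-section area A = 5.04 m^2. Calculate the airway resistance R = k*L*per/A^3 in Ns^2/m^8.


0.682 Ns^2/m^8

Compute the numerator:
k * L * per = 0.0141 * 688 * 9.0
= 87.3072
Compute the denominator:
A^3 = 5.04^3 = 128.024064
Resistance:
R = 87.3072 / 128.024064
= 0.682 Ns^2/m^8


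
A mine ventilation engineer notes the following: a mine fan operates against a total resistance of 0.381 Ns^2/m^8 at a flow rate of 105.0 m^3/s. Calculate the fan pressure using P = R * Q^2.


Compute Q^2:
Q^2 = 105.0^2 = 11025.0
Compute pressure:
P = R * Q^2 = 0.381 * 11025.0
= 4200.525 Pa

4200.525 Pa


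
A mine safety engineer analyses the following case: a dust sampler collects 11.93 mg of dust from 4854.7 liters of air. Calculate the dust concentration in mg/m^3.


2.4574 mg/m^3

Convert liters to m^3: 1 m^3 = 1000 L
Concentration = mass / volume * 1000
= 11.93 / 4854.7 * 1000
= 0.002457412404 * 1000
= 2.4574 mg/m^3


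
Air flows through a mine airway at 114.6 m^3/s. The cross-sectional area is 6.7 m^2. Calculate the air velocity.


17.1045 m/s

Velocity = flow rate / cross-sectional area
= 114.6 / 6.7
= 17.1045 m/s


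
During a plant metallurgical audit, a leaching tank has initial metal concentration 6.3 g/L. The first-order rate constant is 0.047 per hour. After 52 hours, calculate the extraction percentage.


91.3187%

Compute the exponent:
-k * t = -0.047 * 52 = -2.444
Remaining concentration:
C = 6.3 * exp(-2.444)
= 6.3 * 0.08681290441
= 0.5469212978 g/L
Extracted = 6.3 - 0.5469212978 = 5.753078702 g/L
Extraction % = 5.753078702 / 6.3 * 100
= 91.3187%


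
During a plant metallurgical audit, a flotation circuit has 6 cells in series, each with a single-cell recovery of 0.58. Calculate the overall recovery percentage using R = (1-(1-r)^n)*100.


Complement of single-cell recovery:
1 - r = 1 - 0.58 = 0.42
Raise to power n:
(1 - r)^6 = 0.42^6 = 0.005489031744
Overall recovery:
R = (1 - 0.005489031744) * 100
= 99.4511%

99.4511%


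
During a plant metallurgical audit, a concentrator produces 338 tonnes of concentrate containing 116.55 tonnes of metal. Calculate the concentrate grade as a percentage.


Grade = (metal in concentrate / concentrate mass) * 100
= (116.55 / 338) * 100
= 0.3448224852 * 100
= 34.4822%

34.4822%


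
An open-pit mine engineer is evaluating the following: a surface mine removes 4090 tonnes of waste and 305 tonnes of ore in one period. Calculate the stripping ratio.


13.4098

Stripping ratio = waste tonnage / ore tonnage
= 4090 / 305
= 13.4098


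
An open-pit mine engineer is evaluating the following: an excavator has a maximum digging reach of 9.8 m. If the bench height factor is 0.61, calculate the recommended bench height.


5.978 m

Bench height = reach * factor
= 9.8 * 0.61
= 5.978 m


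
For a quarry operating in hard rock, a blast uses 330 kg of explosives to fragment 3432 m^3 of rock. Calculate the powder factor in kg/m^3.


0.0962 kg/m^3

Powder factor = explosive mass / rock volume
= 330 / 3432
= 0.0962 kg/m^3


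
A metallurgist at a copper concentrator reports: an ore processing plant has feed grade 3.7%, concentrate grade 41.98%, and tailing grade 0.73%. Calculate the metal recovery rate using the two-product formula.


81.6908%

Using the two-product formula:
R = 100 * c * (f - t) / (f * (c - t))
Numerator = 100 * 41.98 * (3.7 - 0.73)
= 100 * 41.98 * 2.97
= 12468.06
Denominator = 3.7 * (41.98 - 0.73)
= 3.7 * 41.25
= 152.625
R = 12468.06 / 152.625
= 81.6908%


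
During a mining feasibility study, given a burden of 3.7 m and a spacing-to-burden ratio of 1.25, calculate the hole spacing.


Spacing = burden * ratio
= 3.7 * 1.25
= 4.625 m

4.625 m


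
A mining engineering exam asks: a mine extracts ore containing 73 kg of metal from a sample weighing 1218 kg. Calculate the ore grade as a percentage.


5.9934%

Ore grade = (metal mass / ore mass) * 100
= (73 / 1218) * 100
= 0.05993431856 * 100
= 5.9934%


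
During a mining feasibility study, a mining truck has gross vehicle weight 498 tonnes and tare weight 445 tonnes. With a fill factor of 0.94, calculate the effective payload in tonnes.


Maximum payload = gross - tare
= 498 - 445 = 53 tonnes
Effective payload = max payload * fill factor
= 53 * 0.94
= 49.82 tonnes

49.82 tonnes


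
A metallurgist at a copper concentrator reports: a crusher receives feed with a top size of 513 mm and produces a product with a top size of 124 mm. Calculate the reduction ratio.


Reduction ratio = feed size / product size
= 513 / 124
= 4.1371

4.1371


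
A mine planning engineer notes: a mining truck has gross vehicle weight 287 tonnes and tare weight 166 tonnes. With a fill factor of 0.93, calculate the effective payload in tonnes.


112.53 tonnes

Maximum payload = gross - tare
= 287 - 166 = 121 tonnes
Effective payload = max payload * fill factor
= 121 * 0.93
= 112.53 tonnes


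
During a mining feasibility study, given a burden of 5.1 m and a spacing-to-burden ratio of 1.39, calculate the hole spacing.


Spacing = burden * ratio
= 5.1 * 1.39
= 7.089 m

7.089 m


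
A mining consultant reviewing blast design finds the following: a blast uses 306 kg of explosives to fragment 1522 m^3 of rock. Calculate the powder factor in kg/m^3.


Powder factor = explosive mass / rock volume
= 306 / 1522
= 0.2011 kg/m^3

0.2011 kg/m^3


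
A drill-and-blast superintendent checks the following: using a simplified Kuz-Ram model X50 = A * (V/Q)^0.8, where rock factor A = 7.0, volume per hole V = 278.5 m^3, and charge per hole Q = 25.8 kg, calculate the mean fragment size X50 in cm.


Compute V/Q:
V/Q = 278.5 / 25.8 = 10.79457364
Raise to the power 0.8:
(V/Q)^0.8 = 10.79457364^0.8 = 6.707557354
Multiply by A:
X50 = 7.0 * 6.707557354
= 46.9529 cm

46.9529 cm


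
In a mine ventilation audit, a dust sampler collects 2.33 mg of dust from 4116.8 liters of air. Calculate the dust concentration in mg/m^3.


Convert liters to m^3: 1 m^3 = 1000 L
Concentration = mass / volume * 1000
= 2.33 / 4116.8 * 1000
= 0.0005659735717 * 1000
= 0.566 mg/m^3

0.566 mg/m^3


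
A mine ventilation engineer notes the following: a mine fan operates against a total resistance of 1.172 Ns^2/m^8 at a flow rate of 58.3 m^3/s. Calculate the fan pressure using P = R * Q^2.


3983.4991 Pa

Compute Q^2:
Q^2 = 58.3^2 = 3398.89
Compute pressure:
P = R * Q^2 = 1.172 * 3398.89
= 3983.4991 Pa


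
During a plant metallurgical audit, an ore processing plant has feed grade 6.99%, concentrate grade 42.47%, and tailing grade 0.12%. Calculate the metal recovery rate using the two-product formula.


98.5618%

Using the two-product formula:
R = 100 * c * (f - t) / (f * (c - t))
Numerator = 100 * 42.47 * (6.99 - 0.12)
= 100 * 42.47 * 6.87
= 29176.89
Denominator = 6.99 * (42.47 - 0.12)
= 6.99 * 42.35
= 296.0265
R = 29176.89 / 296.0265
= 98.5618%


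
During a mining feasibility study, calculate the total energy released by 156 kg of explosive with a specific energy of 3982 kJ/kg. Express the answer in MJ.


621.192 MJ

Energy = mass * specific_energy / 1000
= 156 * 3982 / 1000
= 621192 / 1000
= 621.192 MJ


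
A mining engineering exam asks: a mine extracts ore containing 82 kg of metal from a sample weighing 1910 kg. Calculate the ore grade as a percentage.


4.2932%

Ore grade = (metal mass / ore mass) * 100
= (82 / 1910) * 100
= 0.04293193717 * 100
= 4.2932%


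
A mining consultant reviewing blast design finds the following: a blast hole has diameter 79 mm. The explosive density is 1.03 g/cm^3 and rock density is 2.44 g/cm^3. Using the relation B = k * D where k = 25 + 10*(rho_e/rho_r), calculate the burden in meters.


First, compute k:
rho_e / rho_r = 1.03 / 2.44 = 0.4221311475
k = 25 + 10 * 0.4221311475 = 29.22131148
Then, compute burden:
B = k * D / 1000 = 29.22131148 * 79 / 1000
= 2308.483607 / 1000
= 2.3085 m

2.3085 m


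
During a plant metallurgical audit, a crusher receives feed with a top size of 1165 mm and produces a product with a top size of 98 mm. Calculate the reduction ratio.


11.8878

Reduction ratio = feed size / product size
= 1165 / 98
= 11.8878


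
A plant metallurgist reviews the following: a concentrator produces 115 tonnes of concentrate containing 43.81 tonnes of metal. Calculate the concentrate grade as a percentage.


38.0957%

Grade = (metal in concentrate / concentrate mass) * 100
= (43.81 / 115) * 100
= 0.3809565217 * 100
= 38.0957%


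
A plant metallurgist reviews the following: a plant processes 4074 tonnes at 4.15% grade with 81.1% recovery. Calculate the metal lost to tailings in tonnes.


31.9544 tonnes

Total metal in feed:
= 4074 * 4.15 / 100 = 169.071 tonnes
Metal recovered:
= 169.071 * 81.1 / 100 = 137.116581 tonnes
Metal lost to tailings:
= 169.071 - 137.116581
= 31.9544 tonnes


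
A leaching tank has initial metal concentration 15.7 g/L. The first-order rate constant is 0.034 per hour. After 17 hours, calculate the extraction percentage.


Compute the exponent:
-k * t = -0.034 * 17 = -0.578
Remaining concentration:
C = 15.7 * exp(-0.578)
= 15.7 * 0.5610192838
= 8.808002756 g/L
Extracted = 15.7 - 8.808002756 = 6.891997244 g/L
Extraction % = 6.891997244 / 15.7 * 100
= 43.8981%

43.8981%


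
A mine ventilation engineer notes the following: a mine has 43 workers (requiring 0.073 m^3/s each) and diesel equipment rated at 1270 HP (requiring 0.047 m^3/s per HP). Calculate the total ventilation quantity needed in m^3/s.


Airflow for workers:
Q_people = 43 * 0.073 = 3.139 m^3/s
Airflow for diesel equipment:
Q_diesel = 1270 * 0.047 = 59.69 m^3/s
Total ventilation:
Q_total = 3.139 + 59.69
= 62.829 m^3/s

62.829 m^3/s


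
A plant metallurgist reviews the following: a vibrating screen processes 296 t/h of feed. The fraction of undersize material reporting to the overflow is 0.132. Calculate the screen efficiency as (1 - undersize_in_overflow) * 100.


86.8%

Screen efficiency = (1 - fraction of undersize in overflow) * 100
= (1 - 0.132) * 100
= 0.868 * 100
= 86.8%


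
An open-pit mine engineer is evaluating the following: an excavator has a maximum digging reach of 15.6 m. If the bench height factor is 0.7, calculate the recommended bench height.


10.92 m

Bench height = reach * factor
= 15.6 * 0.7
= 10.92 m


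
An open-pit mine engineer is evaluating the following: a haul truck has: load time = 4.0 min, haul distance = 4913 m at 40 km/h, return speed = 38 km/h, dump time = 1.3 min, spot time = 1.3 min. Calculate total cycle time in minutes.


21.7269 min

Convert haul speed to m/min: 40 * 1000/60 = 666.6666667 m/min
Haul time = 4913 / 666.6666667 = 7.3695 min
Convert return speed to m/min: 38 * 1000/60 = 633.3333333 m/min
Return time = 4913 / 633.3333333 = 7.757368421 min
Total cycle time:
= 4.0 + 7.3695 + 1.3 + 7.757368421 + 1.3
= 21.7269 min


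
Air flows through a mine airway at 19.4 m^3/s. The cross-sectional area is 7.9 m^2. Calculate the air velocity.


2.4557 m/s

Velocity = flow rate / cross-sectional area
= 19.4 / 7.9
= 2.4557 m/s


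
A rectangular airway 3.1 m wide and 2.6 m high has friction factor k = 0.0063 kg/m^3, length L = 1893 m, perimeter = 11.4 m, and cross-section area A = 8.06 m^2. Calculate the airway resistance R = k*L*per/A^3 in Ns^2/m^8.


0.2597 Ns^2/m^8

Compute the numerator:
k * L * per = 0.0063 * 1893 * 11.4
= 135.95526
Compute the denominator:
A^3 = 8.06^3 = 523.606616
Resistance:
R = 135.95526 / 523.606616
= 0.2597 Ns^2/m^8


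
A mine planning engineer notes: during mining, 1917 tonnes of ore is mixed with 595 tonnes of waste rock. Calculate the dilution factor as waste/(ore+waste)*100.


Total material = ore + waste
= 1917 + 595 = 2512 tonnes
Dilution = waste / total * 100
= 595 / 2512 * 100
= 0.2368630573 * 100
= 23.6863%

23.6863%


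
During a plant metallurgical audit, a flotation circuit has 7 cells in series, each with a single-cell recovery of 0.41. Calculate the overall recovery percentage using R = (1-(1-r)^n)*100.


Complement of single-cell recovery:
1 - r = 1 - 0.41 = 0.59
Raise to power n:
(1 - r)^7 = 0.59^7 = 0.02488651485
Overall recovery:
R = (1 - 0.02488651485) * 100
= 97.5113%

97.5113%


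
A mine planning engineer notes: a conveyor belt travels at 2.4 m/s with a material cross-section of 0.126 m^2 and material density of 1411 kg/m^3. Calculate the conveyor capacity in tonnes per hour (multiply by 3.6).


Volumetric flow = speed * area
= 2.4 * 0.126 = 0.3024 m^3/s
Mass flow = volumetric * density
= 0.3024 * 1411 = 426.6864 kg/s
Convert to t/h: multiply by 3.6
Capacity = 426.6864 * 3.6
= 1536.071 t/h

1536.071 t/h


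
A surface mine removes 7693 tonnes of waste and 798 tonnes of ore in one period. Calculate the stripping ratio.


9.6404

Stripping ratio = waste tonnage / ore tonnage
= 7693 / 798
= 9.6404


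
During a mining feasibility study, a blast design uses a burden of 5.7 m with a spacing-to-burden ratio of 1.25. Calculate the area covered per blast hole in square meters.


First, find the spacing:
Spacing = burden * ratio = 5.7 * 1.25
= 7.125 m
Then, calculate the area:
Area = burden * spacing = 5.7 * 7.125
= 40.6125 m^2

40.6125 m^2


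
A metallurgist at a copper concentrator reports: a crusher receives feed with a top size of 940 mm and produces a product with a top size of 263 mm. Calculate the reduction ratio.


3.5741

Reduction ratio = feed size / product size
= 940 / 263
= 3.5741


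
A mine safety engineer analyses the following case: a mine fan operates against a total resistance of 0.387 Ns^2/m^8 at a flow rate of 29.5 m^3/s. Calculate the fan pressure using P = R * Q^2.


Compute Q^2:
Q^2 = 29.5^2 = 870.25
Compute pressure:
P = R * Q^2 = 0.387 * 870.25
= 336.7868 Pa

336.7868 Pa


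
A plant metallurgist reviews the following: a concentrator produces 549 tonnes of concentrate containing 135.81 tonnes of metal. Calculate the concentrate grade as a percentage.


Grade = (metal in concentrate / concentrate mass) * 100
= (135.81 / 549) * 100
= 0.2473770492 * 100
= 24.7377%

24.7377%


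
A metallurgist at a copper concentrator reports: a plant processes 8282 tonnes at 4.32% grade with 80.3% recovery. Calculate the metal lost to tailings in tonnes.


70.4831 tonnes

Total metal in feed:
= 8282 * 4.32 / 100 = 357.7824 tonnes
Metal recovered:
= 357.7824 * 80.3 / 100 = 287.2992672 tonnes
Metal lost to tailings:
= 357.7824 - 287.2992672
= 70.4831 tonnes


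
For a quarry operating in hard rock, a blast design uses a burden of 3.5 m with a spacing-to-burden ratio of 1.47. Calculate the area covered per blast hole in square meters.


18.0075 m^2

First, find the spacing:
Spacing = burden * ratio = 3.5 * 1.47
= 5.145 m
Then, calculate the area:
Area = burden * spacing = 3.5 * 5.145
= 18.0075 m^2


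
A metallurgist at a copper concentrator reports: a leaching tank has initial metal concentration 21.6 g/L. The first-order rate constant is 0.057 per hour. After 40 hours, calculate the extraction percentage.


89.7716%

Compute the exponent:
-k * t = -0.057 * 40 = -2.28
Remaining concentration:
C = 21.6 * exp(-2.28)
= 21.6 * 0.1022842067
= 2.209338865 g/L
Extracted = 21.6 - 2.209338865 = 19.39066113 g/L
Extraction % = 19.39066113 / 21.6 * 100
= 89.7716%


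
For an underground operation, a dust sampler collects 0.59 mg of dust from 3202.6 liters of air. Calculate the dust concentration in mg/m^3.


Convert liters to m^3: 1 m^3 = 1000 L
Concentration = mass / volume * 1000
= 0.59 / 3202.6 * 1000
= 0.0001842253169 * 1000
= 0.1842 mg/m^3

0.1842 mg/m^3


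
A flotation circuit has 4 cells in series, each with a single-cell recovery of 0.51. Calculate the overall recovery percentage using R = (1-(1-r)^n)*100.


Complement of single-cell recovery:
1 - r = 1 - 0.51 = 0.49
Raise to power n:
(1 - r)^4 = 0.49^4 = 0.05764801
Overall recovery:
R = (1 - 0.05764801) * 100
= 94.2352%

94.2352%


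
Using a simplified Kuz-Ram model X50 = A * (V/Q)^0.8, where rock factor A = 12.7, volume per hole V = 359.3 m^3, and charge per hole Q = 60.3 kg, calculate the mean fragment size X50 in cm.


52.9561 cm

Compute V/Q:
V/Q = 359.3 / 60.3 = 5.95854063
Raise to the power 0.8:
(V/Q)^0.8 = 5.95854063^0.8 = 4.169768307
Multiply by A:
X50 = 12.7 * 4.169768307
= 52.9561 cm


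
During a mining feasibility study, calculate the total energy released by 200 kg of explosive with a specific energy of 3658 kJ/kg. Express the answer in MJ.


Energy = mass * specific_energy / 1000
= 200 * 3658 / 1000
= 731600 / 1000
= 731.6 MJ

731.6 MJ


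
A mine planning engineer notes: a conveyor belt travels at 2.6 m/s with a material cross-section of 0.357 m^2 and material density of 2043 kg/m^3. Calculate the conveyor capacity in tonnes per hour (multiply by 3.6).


Volumetric flow = speed * area
= 2.6 * 0.357 = 0.9282 m^3/s
Mass flow = volumetric * density
= 0.9282 * 2043 = 1896.3126 kg/s
Convert to t/h: multiply by 3.6
Capacity = 1896.3126 * 3.6
= 6826.7254 t/h

6826.7254 t/h


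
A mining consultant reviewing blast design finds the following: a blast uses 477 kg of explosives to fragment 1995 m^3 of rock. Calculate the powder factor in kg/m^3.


0.2391 kg/m^3

Powder factor = explosive mass / rock volume
= 477 / 1995
= 0.2391 kg/m^3


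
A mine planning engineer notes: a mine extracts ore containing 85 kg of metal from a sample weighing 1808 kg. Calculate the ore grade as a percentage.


Ore grade = (metal mass / ore mass) * 100
= (85 / 1808) * 100
= 0.04701327434 * 100
= 4.7013%

4.7013%


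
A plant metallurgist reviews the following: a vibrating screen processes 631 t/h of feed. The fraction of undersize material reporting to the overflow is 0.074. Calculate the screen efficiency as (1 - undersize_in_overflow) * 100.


92.6%

Screen efficiency = (1 - fraction of undersize in overflow) * 100
= (1 - 0.074) * 100
= 0.926 * 100
= 92.6%


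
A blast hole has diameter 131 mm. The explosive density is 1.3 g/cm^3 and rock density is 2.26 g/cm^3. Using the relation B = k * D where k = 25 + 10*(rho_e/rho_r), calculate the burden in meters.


First, compute k:
rho_e / rho_r = 1.3 / 2.26 = 0.5752212389
k = 25 + 10 * 0.5752212389 = 30.75221239
Then, compute burden:
B = k * D / 1000 = 30.75221239 * 131 / 1000
= 4028.539823 / 1000
= 4.0285 m

4.0285 m


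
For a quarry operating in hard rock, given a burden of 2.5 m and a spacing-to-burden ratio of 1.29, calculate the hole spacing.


Spacing = burden * ratio
= 2.5 * 1.29
= 3.225 m

3.225 m


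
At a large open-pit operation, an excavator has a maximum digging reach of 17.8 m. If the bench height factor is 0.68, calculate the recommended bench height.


12.104 m

Bench height = reach * factor
= 17.8 * 0.68
= 12.104 m


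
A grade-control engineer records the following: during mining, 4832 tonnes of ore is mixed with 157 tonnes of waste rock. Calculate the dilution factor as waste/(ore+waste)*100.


Total material = ore + waste
= 4832 + 157 = 4989 tonnes
Dilution = waste / total * 100
= 157 / 4989 * 100
= 0.03146923231 * 100
= 3.1469%

3.1469%


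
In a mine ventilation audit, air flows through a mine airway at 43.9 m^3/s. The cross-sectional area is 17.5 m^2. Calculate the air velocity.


2.5086 m/s

Velocity = flow rate / cross-sectional area
= 43.9 / 17.5
= 2.5086 m/s


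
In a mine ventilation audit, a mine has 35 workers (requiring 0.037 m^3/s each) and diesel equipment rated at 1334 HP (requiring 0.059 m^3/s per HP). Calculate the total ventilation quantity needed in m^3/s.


80.001 m^3/s

Airflow for workers:
Q_people = 35 * 0.037 = 1.295 m^3/s
Airflow for diesel equipment:
Q_diesel = 1334 * 0.059 = 78.706 m^3/s
Total ventilation:
Q_total = 1.295 + 78.706
= 80.001 m^3/s


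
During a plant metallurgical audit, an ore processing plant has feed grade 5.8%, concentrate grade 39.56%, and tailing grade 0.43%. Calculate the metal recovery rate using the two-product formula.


Using the two-product formula:
R = 100 * c * (f - t) / (f * (c - t))
Numerator = 100 * 39.56 * (5.8 - 0.43)
= 100 * 39.56 * 5.37
= 21243.72
Denominator = 5.8 * (39.56 - 0.43)
= 5.8 * 39.13
= 226.954
R = 21243.72 / 226.954
= 93.6036%

93.6036%


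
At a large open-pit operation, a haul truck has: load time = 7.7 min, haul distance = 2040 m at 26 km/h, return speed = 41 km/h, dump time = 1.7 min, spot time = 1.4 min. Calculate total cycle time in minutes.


Convert haul speed to m/min: 26 * 1000/60 = 433.3333333 m/min
Haul time = 2040 / 433.3333333 = 4.707692308 min
Convert return speed to m/min: 41 * 1000/60 = 683.3333333 m/min
Return time = 2040 / 683.3333333 = 2.985365854 min
Total cycle time:
= 7.7 + 4.707692308 + 1.7 + 2.985365854 + 1.4
= 18.4931 min

18.4931 min


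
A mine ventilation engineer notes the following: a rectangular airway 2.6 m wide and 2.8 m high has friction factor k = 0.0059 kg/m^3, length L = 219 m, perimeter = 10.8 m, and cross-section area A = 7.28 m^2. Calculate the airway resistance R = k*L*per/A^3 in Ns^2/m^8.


Compute the numerator:
k * L * per = 0.0059 * 219 * 10.8
= 13.95468
Compute the denominator:
A^3 = 7.28^3 = 385.828352
Resistance:
R = 13.95468 / 385.828352
= 0.0362 Ns^2/m^8

0.0362 Ns^2/m^8


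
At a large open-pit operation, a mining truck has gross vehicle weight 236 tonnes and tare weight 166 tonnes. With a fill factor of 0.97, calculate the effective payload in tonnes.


Maximum payload = gross - tare
= 236 - 166 = 70 tonnes
Effective payload = max payload * fill factor
= 70 * 0.97
= 67.9 tonnes

67.9 tonnes


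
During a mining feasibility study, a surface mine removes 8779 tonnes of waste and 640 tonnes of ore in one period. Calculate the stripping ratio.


Stripping ratio = waste tonnage / ore tonnage
= 8779 / 640
= 13.7172

13.7172


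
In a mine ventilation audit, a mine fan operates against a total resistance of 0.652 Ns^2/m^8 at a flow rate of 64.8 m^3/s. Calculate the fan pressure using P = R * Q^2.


Compute Q^2:
Q^2 = 64.8^2 = 4199.04
Compute pressure:
P = R * Q^2 = 0.652 * 4199.04
= 2737.7741 Pa

2737.7741 Pa


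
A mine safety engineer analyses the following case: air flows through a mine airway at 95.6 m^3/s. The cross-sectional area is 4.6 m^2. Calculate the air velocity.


20.7826 m/s

Velocity = flow rate / cross-sectional area
= 95.6 / 4.6
= 20.7826 m/s


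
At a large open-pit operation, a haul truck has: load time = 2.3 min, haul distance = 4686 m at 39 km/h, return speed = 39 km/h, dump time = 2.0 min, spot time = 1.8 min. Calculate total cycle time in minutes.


Convert haul speed to m/min: 39 * 1000/60 = 650 m/min
Haul time = 4686 / 650 = 7.209230769 min
Convert return speed to m/min: 39 * 1000/60 = 650 m/min
Return time = 4686 / 650 = 7.209230769 min
Total cycle time:
= 2.3 + 7.209230769 + 2.0 + 7.209230769 + 1.8
= 20.5185 min

20.5185 min


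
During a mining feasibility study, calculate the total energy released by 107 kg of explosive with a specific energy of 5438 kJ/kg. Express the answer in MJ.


Energy = mass * specific_energy / 1000
= 107 * 5438 / 1000
= 581866 / 1000
= 581.866 MJ

581.866 MJ


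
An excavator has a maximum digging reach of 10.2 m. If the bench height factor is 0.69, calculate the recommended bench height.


7.038 m

Bench height = reach * factor
= 10.2 * 0.69
= 7.038 m


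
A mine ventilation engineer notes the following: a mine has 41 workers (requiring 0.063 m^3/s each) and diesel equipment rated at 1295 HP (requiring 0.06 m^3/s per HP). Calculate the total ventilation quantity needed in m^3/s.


80.283 m^3/s

Airflow for workers:
Q_people = 41 * 0.063 = 2.583 m^3/s
Airflow for diesel equipment:
Q_diesel = 1295 * 0.06 = 77.7 m^3/s
Total ventilation:
Q_total = 2.583 + 77.7
= 80.283 m^3/s


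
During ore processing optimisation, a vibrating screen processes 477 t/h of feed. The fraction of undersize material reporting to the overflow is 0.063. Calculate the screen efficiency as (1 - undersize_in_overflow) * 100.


Screen efficiency = (1 - fraction of undersize in overflow) * 100
= (1 - 0.063) * 100
= 0.937 * 100
= 93.7%

93.7%


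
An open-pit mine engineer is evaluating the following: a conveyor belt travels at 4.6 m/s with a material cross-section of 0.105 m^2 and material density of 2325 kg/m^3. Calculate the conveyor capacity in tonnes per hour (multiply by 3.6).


Volumetric flow = speed * area
= 4.6 * 0.105 = 0.483 m^3/s
Mass flow = volumetric * density
= 0.483 * 2325 = 1122.975 kg/s
Convert to t/h: multiply by 3.6
Capacity = 1122.975 * 3.6
= 4042.71 t/h

4042.71 t/h


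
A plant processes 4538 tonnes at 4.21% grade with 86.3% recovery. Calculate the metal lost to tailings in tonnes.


Total metal in feed:
= 4538 * 4.21 / 100 = 191.0498 tonnes
Metal recovered:
= 191.0498 * 86.3 / 100 = 164.8759774 tonnes
Metal lost to tailings:
= 191.0498 - 164.8759774
= 26.1738 tonnes

26.1738 tonnes


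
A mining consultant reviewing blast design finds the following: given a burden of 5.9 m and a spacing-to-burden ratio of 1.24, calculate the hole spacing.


Spacing = burden * ratio
= 5.9 * 1.24
= 7.316 m

7.316 m


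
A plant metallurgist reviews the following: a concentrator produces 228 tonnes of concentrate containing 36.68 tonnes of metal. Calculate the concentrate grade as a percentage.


Grade = (metal in concentrate / concentrate mass) * 100
= (36.68 / 228) * 100
= 0.160877193 * 100
= 16.0877%

16.0877%


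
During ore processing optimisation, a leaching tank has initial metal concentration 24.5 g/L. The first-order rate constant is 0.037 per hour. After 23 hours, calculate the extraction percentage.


57.3012%

Compute the exponent:
-k * t = -0.037 * 23 = -0.851
Remaining concentration:
C = 24.5 * exp(-0.851)
= 24.5 * 0.4269877307
= 10.4611994 g/L
Extracted = 24.5 - 10.4611994 = 14.0388006 g/L
Extraction % = 14.0388006 / 24.5 * 100
= 57.3012%


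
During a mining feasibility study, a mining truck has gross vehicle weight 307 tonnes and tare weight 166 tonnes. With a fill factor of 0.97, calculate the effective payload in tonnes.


Maximum payload = gross - tare
= 307 - 166 = 141 tonnes
Effective payload = max payload * fill factor
= 141 * 0.97
= 136.77 tonnes

136.77 tonnes


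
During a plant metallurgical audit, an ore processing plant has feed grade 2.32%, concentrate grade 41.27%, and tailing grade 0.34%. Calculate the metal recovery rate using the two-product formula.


Using the two-product formula:
R = 100 * c * (f - t) / (f * (c - t))
Numerator = 100 * 41.27 * (2.32 - 0.34)
= 100 * 41.27 * 1.98
= 8171.46
Denominator = 2.32 * (41.27 - 0.34)
= 2.32 * 40.93
= 94.9576
R = 8171.46 / 94.9576
= 86.0538%

86.0538%


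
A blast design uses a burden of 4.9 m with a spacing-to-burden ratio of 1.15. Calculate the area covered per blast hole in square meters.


First, find the spacing:
Spacing = burden * ratio = 4.9 * 1.15
= 5.635 m
Then, calculate the area:
Area = burden * spacing = 4.9 * 5.635
= 27.6115 m^2

27.6115 m^2


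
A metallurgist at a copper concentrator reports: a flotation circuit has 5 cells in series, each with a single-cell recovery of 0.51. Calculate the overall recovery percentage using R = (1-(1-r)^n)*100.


Complement of single-cell recovery:
1 - r = 1 - 0.51 = 0.49
Raise to power n:
(1 - r)^5 = 0.49^5 = 0.0282475249
Overall recovery:
R = (1 - 0.0282475249) * 100
= 97.1752%

97.1752%


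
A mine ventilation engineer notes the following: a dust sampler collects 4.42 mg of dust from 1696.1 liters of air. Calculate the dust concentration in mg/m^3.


2.606 mg/m^3

Convert liters to m^3: 1 m^3 = 1000 L
Concentration = mass / volume * 1000
= 4.42 / 1696.1 * 1000
= 0.002605978421 * 1000
= 2.606 mg/m^3


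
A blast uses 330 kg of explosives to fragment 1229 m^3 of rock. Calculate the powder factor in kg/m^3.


0.2685 kg/m^3

Powder factor = explosive mass / rock volume
= 330 / 1229
= 0.2685 kg/m^3


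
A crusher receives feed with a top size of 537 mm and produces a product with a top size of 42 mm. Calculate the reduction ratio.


12.7857

Reduction ratio = feed size / product size
= 537 / 42
= 12.7857


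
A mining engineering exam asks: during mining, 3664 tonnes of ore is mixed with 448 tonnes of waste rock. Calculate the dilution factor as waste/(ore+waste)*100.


10.8949%

Total material = ore + waste
= 3664 + 448 = 4112 tonnes
Dilution = waste / total * 100
= 448 / 4112 * 100
= 0.1089494163 * 100
= 10.8949%


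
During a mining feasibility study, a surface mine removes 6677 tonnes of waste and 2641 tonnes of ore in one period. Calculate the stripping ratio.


2.5282

Stripping ratio = waste tonnage / ore tonnage
= 6677 / 2641
= 2.5282


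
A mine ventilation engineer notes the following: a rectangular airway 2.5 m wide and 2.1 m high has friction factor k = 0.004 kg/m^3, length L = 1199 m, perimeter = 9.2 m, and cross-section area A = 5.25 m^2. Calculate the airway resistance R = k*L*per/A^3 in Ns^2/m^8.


0.3049 Ns^2/m^8

Compute the numerator:
k * L * per = 0.004 * 1199 * 9.2
= 44.1232
Compute the denominator:
A^3 = 5.25^3 = 144.703125
Resistance:
R = 44.1232 / 144.703125
= 0.3049 Ns^2/m^8


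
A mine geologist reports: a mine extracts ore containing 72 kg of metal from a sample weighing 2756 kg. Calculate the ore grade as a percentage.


Ore grade = (metal mass / ore mass) * 100
= (72 / 2756) * 100
= 0.02612481858 * 100
= 2.6125%

2.6125%


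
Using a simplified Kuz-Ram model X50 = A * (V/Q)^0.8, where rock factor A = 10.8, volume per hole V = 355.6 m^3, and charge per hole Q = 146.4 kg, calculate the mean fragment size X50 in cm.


21.9665 cm

Compute V/Q:
V/Q = 355.6 / 146.4 = 2.428961749
Raise to the power 0.8:
(V/Q)^0.8 = 2.428961749^0.8 = 2.033932521
Multiply by A:
X50 = 10.8 * 2.033932521
= 21.9665 cm


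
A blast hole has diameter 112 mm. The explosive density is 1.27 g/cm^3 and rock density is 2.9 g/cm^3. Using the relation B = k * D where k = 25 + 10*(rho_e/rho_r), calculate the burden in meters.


3.2905 m

First, compute k:
rho_e / rho_r = 1.27 / 2.9 = 0.4379310345
k = 25 + 10 * 0.4379310345 = 29.37931034
Then, compute burden:
B = k * D / 1000 = 29.37931034 * 112 / 1000
= 3290.482759 / 1000
= 3.2905 m


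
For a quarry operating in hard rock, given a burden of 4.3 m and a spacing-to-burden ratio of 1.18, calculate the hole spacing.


Spacing = burden * ratio
= 4.3 * 1.18
= 5.074 m

5.074 m


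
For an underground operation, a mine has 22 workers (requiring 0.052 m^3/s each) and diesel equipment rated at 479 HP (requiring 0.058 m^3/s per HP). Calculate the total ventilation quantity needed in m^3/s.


Airflow for workers:
Q_people = 22 * 0.052 = 1.144 m^3/s
Airflow for diesel equipment:
Q_diesel = 479 * 0.058 = 27.782 m^3/s
Total ventilation:
Q_total = 1.144 + 27.782
= 28.926 m^3/s

28.926 m^3/s


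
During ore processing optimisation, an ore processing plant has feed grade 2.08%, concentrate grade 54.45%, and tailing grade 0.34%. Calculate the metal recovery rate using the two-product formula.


Using the two-product formula:
R = 100 * c * (f - t) / (f * (c - t))
Numerator = 100 * 54.45 * (2.08 - 0.34)
= 100 * 54.45 * 1.74
= 9474.3
Denominator = 2.08 * (54.45 - 0.34)
= 2.08 * 54.11
= 112.5488
R = 9474.3 / 112.5488
= 84.1795%

84.1795%


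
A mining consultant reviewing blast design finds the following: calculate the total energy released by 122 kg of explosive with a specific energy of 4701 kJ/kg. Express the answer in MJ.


Energy = mass * specific_energy / 1000
= 122 * 4701 / 1000
= 573522 / 1000
= 573.522 MJ

573.522 MJ


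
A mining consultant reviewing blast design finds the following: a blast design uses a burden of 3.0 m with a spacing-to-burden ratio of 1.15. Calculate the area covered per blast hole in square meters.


First, find the spacing:
Spacing = burden * ratio = 3.0 * 1.15
= 3.45 m
Then, calculate the area:
Area = burden * spacing = 3.0 * 3.45
= 10.35 m^2

10.35 m^2


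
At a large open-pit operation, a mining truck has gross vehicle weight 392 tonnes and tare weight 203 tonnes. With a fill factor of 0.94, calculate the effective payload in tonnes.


Maximum payload = gross - tare
= 392 - 203 = 189 tonnes
Effective payload = max payload * fill factor
= 189 * 0.94
= 177.66 tonnes

177.66 tonnes


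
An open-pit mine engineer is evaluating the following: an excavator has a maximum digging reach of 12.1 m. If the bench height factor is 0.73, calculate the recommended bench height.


Bench height = reach * factor
= 12.1 * 0.73
= 8.833 m

8.833 m


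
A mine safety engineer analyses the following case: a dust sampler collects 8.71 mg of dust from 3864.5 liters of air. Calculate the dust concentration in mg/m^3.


Convert liters to m^3: 1 m^3 = 1000 L
Concentration = mass / volume * 1000
= 8.71 / 3864.5 * 1000
= 0.00225384914 * 1000
= 2.2538 mg/m^3

2.2538 mg/m^3


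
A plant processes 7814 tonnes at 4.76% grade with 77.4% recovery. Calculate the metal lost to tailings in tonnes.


84.0599 tonnes

Total metal in feed:
= 7814 * 4.76 / 100 = 371.9464 tonnes
Metal recovered:
= 371.9464 * 77.4 / 100 = 287.8865136 tonnes
Metal lost to tailings:
= 371.9464 - 287.8865136
= 84.0599 tonnes


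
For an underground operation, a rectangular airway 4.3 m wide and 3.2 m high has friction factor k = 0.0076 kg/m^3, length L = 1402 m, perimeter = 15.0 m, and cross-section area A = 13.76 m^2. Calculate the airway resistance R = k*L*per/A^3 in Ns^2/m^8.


Compute the numerator:
k * L * per = 0.0076 * 1402 * 15.0
= 159.828
Compute the denominator:
A^3 = 13.76^3 = 2605.285376
Resistance:
R = 159.828 / 2605.285376
= 0.0613 Ns^2/m^8

0.0613 Ns^2/m^8


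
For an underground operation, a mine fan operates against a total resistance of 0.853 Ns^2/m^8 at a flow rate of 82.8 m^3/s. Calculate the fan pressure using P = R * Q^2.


5848.0315 Pa

Compute Q^2:
Q^2 = 82.8^2 = 6855.84
Compute pressure:
P = R * Q^2 = 0.853 * 6855.84
= 5848.0315 Pa


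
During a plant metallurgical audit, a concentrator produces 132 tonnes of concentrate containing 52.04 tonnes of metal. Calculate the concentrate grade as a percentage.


39.4242%

Grade = (metal in concentrate / concentrate mass) * 100
= (52.04 / 132) * 100
= 0.3942424242 * 100
= 39.4242%


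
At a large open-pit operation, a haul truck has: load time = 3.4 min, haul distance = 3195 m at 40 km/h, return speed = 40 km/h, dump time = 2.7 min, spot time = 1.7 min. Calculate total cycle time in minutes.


Convert haul speed to m/min: 40 * 1000/60 = 666.6666667 m/min
Haul time = 3195 / 666.6666667 = 4.7925 min
Convert return speed to m/min: 40 * 1000/60 = 666.6666667 m/min
Return time = 3195 / 666.6666667 = 4.7925 min
Total cycle time:
= 3.4 + 4.7925 + 2.7 + 4.7925 + 1.7
= 17.385 min

17.385 min


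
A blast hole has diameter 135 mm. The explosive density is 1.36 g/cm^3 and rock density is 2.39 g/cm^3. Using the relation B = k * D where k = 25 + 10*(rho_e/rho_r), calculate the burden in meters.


4.1432 m

First, compute k:
rho_e / rho_r = 1.36 / 2.39 = 0.5690376569
k = 25 + 10 * 0.5690376569 = 30.69037657
Then, compute burden:
B = k * D / 1000 = 30.69037657 * 135 / 1000
= 4143.200837 / 1000
= 4.1432 m


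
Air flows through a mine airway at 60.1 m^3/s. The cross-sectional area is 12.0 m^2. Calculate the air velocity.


Velocity = flow rate / cross-sectional area
= 60.1 / 12.0
= 5.0083 m/s

5.0083 m/s


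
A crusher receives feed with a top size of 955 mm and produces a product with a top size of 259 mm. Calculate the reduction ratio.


3.6873

Reduction ratio = feed size / product size
= 955 / 259
= 3.6873


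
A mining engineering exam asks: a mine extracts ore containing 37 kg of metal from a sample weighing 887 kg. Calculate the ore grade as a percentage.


4.1714%

Ore grade = (metal mass / ore mass) * 100
= (37 / 887) * 100
= 0.04171364149 * 100
= 4.1714%


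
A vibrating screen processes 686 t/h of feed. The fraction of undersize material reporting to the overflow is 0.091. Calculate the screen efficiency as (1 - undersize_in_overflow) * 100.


90.9%

Screen efficiency = (1 - fraction of undersize in overflow) * 100
= (1 - 0.091) * 100
= 0.909 * 100
= 90.9%
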